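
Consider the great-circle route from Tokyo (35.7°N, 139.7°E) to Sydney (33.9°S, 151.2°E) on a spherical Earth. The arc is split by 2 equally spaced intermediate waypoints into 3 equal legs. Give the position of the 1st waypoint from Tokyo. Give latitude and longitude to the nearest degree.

≈ 13°N, 144°E

Write both endpoints as unit vectors p₁, p₂ with components (cos φ cos λ, cos φ sin λ, sin φ).
The central angle between the endpoints is δ = arccos(p₁·p₂) ≈ 1.229 rad (70.4°).
Interpolate at f = 1/3 with slerp weights a = sin((1−f)δ)/sin δ ≈ 0.776, b = sin(fδ)/sin δ ≈ 0.423.
p = a·p₁ + b·p₂ ≈ (-0.788, 0.576, 0.217); φ = arcsin(p_z) ≈ 12.52°, λ = atan2(p_y, p_x) ≈ 143.81°.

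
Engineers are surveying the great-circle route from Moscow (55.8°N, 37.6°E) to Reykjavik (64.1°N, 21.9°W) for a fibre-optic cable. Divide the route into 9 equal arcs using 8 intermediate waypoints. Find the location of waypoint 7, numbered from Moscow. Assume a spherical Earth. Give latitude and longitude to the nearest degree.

Convert each endpoint to a unit vector on the sphere (x = cos φ cos λ, y = cos φ sin λ, z = sin φ).
The central angle between the endpoints is δ = arccos(p₁·p₂) ≈ 0.518 rad (29.7°).
Interpolate at f = 7/9 with slerp weights a = sin((1−f)δ)/sin δ ≈ 0.232, b = sin(fδ)/sin δ ≈ 0.792.
p = a·p₁ + b·p₂ ≈ (0.424, -0.049, 0.904); φ = arcsin(p_z) ≈ 64.72°, λ = atan2(p_y, p_x) ≈ -6.65°.

≈ (65°N, 7°W)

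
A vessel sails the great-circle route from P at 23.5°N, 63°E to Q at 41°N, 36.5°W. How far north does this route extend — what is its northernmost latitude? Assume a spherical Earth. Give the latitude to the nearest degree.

≈ 46°N

The great circle lies in the plane with unit normal n̂ = (p₁ × p₂)/|p₁ × p₂|.
Here n̂_z ≈ -0.690; the vertex latitude is φ_max = arccos|n̂_z| ≈ 46.4°.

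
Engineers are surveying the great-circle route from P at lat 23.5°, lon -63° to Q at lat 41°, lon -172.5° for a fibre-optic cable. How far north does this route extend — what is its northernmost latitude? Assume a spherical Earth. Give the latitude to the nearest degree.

The great circle lies in the plane with unit normal n̂ = (p₁ × p₂)/|p₁ × p₂|.
Here n̂_z ≈ -0.653; the vertex latitude is φ_max = arccos|n̂_z| ≈ 49.3°.
Check via Clairaut: cos φ_max = |cos φ₁| · sin C = cos(23.5°)·sin(45.4°) ≈ 0.653, again giving ≈ 49.3°.

≈ 49°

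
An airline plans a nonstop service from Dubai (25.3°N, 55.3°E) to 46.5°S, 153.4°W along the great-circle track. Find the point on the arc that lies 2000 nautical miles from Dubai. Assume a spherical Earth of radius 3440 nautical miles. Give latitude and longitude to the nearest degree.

Write both endpoints as unit vectors p₁, p₂ with components (cos φ cos λ, cos φ sin λ, sin φ).
The central angle between the endpoints is δ = arccos(p₁·p₂) ≈ 2.598 rad (148.9°). The total great-circle distance is δ·R ≈ 2.598 × 3440 ≈ 8937 nmi, so the target fraction is f = 2000/8937 ≈ 0.224.
Interpolate at f ≈ 0.224 with slerp weights a = sin((1−f)δ)/sin δ ≈ 1.745, b = sin(fδ)/sin δ ≈ 1.062.
p = a·p₁ + b·p₂ ≈ (0.244, 0.969, -0.025); φ = arcsin(p_z) ≈ -1.42°, λ = atan2(p_y, p_x) ≈ 75.86°.

≈ 1°S, 76°E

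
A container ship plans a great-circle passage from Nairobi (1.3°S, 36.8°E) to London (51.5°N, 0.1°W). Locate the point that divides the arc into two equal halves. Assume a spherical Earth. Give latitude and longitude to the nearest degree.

Write both endpoints as unit vectors p₁, p₂ with components (cos φ cos λ, cos φ sin λ, sin φ).
The central angle between the endpoints is δ = arccos(p₁·p₂) ≈ 1.070 rad (61.3°).
Interpolate at f = 1/2 with slerp weights a = sin((1−f)δ)/sin δ ≈ 0.581, b = sin(fδ)/sin δ ≈ 0.581.
p = a·p₁ + b·p₂ ≈ (0.827, 0.347, 0.442); φ = arcsin(p_z) ≈ 26.21°, λ = atan2(p_y, p_x) ≈ 22.79°.

≈ 26°N, 23°E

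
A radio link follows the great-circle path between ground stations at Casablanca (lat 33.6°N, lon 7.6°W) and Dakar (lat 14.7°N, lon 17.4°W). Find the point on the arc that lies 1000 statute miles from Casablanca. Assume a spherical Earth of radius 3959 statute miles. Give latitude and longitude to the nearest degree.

≈ lat 21°N, lon 15°W

Write both endpoints as unit vectors p₁, p₂ with components (cos φ cos λ, cos φ sin λ, sin φ).
The central angle between the endpoints is δ = arccos(p₁·p₂) ≈ 0.364 rad (20.9°). The total great-circle distance is δ·R ≈ 0.364 × 3959 ≈ 1443 mi, so the target fraction is f = 1000/1443 ≈ 0.693.
Interpolate at f ≈ 0.693 with slerp weights a = sin((1−f)δ)/sin δ ≈ 0.313, b = sin(fδ)/sin δ ≈ 0.701.
p = a·p₁ + b·p₂ ≈ (0.906, -0.237, 0.351); φ = arcsin(p_z) ≈ 20.56°, λ = atan2(p_y, p_x) ≈ -14.68°.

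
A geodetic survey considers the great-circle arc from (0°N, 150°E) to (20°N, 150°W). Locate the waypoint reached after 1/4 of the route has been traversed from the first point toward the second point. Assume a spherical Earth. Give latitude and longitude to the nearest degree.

Write both endpoints as unit vectors p₁, p₂ with components (cos φ cos λ, cos φ sin λ, sin φ).
The central angle between the endpoints is δ = arccos(p₁·p₂) ≈ 1.082 rad (62.0°).
Interpolate at f = 1/4 with slerp weights a = sin((1−f)δ)/sin δ ≈ 0.821, b = sin(fδ)/sin δ ≈ 0.303.
p = a·p₁ + b·p₂ ≈ (-0.958, 0.269, 0.104); φ = arcsin(p_z) ≈ 5.94°, λ = atan2(p_y, p_x) ≈ 164.34°.

≈ (6°N, 164°E)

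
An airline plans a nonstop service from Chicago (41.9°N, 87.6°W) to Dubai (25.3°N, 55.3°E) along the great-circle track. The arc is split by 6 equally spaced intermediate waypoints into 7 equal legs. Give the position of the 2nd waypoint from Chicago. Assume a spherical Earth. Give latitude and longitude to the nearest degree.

≈ 62°N, 50°W

Convert each endpoint to a unit vector on the sphere (x = cos φ cos λ, y = cos φ sin λ, z = sin φ).
The central angle between the endpoints is δ = arccos(p₁·p₂) ≈ 1.825 rad (104.6°).
Interpolate at f = 2/7 with slerp weights a = sin((1−f)δ)/sin δ ≈ 0.996, b = sin(fδ)/sin δ ≈ 0.515.
p = a·p₁ + b·p₂ ≈ (0.296, -0.359, 0.885); φ = arcsin(p_z) ≈ 62.30°, λ = atan2(p_y, p_x) ≈ -50.47°.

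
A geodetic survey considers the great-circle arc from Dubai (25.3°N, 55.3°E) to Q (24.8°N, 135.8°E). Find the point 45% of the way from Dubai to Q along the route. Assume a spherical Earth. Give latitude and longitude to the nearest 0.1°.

≈ (31.4°N, 91.4°E)

Convert each endpoint to a unit vector on the sphere (x = cos φ cos λ, y = cos φ sin λ, z = sin φ).
The central angle between the endpoints is δ = arccos(p₁·p₂) ≈ 1.251 rad (71.7°).
Interpolate at f = 0.45 with slerp weights a = sin((1−f)δ)/sin δ ≈ 0.669, b = sin(fδ)/sin δ ≈ 0.562.
p = a·p₁ + b·p₂ ≈ (-0.022, 0.853, 0.522); φ = arcsin(p_z) ≈ 31.44°, λ = atan2(p_y, p_x) ≈ 91.45°.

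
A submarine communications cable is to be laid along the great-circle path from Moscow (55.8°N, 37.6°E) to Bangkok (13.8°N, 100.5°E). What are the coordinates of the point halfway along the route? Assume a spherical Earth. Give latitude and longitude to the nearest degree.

Convert each endpoint to a unit vector on the sphere (x = cos φ cos λ, y = cos φ sin λ, z = sin φ).
The central angle between the endpoints is δ = arccos(p₁·p₂) ≈ 1.109 rad (63.5°).
Interpolate at f = 1/2 with slerp weights a = sin((1−f)δ)/sin δ ≈ 0.588, b = sin(fδ)/sin δ ≈ 0.588.
p = a·p₁ + b·p₂ ≈ (0.158, 0.763, 0.627); φ = arcsin(p_z) ≈ 38.80°, λ = atan2(p_y, p_x) ≈ 78.32°.

≈ (39°N, 78°E)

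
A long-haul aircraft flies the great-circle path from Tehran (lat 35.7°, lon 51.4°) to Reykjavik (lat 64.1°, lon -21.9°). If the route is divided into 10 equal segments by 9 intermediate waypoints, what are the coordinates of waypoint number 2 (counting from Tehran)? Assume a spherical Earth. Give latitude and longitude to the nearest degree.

≈ lat 44°, lon 44°

The haversine formula gives a central angle δ ≈ 0.893 rad (51.2°) between the endpoints.
Interpolate at f = 2/10 with slerp weights a = sin((1−f)δ)/sin δ ≈ 0.841, b = sin(fδ)/sin δ ≈ 0.228.
p = a·p₁ + b·p₂ ≈ (0.519, 0.497, 0.696); φ = arcsin(p_z) ≈ 44.11°, λ = atan2(p_y, p_x) ≈ 43.76°.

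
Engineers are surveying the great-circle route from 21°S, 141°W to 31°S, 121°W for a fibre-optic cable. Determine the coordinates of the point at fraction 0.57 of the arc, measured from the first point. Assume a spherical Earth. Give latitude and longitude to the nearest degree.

≈ 27°S, 130°W

Write both endpoints as unit vectors p₁, p₂ with components (cos φ cos λ, cos φ sin λ, sin φ).
The central angle between the endpoints is δ = arccos(p₁·p₂) ≈ 0.358 rad (20.5°).
Interpolate at f = 0.57 with slerp weights a = sin((1−f)δ)/sin δ ≈ 0.438, b = sin(fδ)/sin δ ≈ 0.578.
p = a·p₁ + b·p₂ ≈ (-0.573, -0.682, -0.455); φ = arcsin(p_z) ≈ -27.04°, λ = atan2(p_y, p_x) ≈ -130.03°.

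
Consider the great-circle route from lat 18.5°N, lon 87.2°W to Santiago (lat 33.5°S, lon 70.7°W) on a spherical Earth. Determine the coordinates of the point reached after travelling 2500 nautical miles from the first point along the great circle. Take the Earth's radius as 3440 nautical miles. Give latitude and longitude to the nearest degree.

Write both endpoints as unit vectors p₁, p₂ with components (cos φ cos λ, cos φ sin λ, sin φ).
The central angle between the endpoints is δ = arccos(p₁·p₂) ≈ 0.948 rad (54.3°). The total great-circle distance is δ·R ≈ 0.948 × 3440 ≈ 3262 nmi, so the target fraction is f = 2500/3262 ≈ 0.766.
Interpolate at f ≈ 0.766 with slerp weights a = sin((1−f)δ)/sin δ ≈ 0.270, b = sin(fδ)/sin δ ≈ 0.818.
p = a·p₁ + b·p₂ ≈ (0.238, -0.900, -0.366); φ = arcsin(p_z) ≈ -21.44°, λ = atan2(p_y, p_x) ≈ -75.19°.

≈ lat 21°S, lon 75°W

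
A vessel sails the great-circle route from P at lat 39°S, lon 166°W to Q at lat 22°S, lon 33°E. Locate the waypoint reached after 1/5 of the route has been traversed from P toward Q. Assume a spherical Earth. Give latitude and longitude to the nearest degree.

The haversine formula gives a central angle δ ≈ 2.033 rad (116.5°) between the endpoints.
Interpolate at f = 1/5 with slerp weights a = sin((1−f)δ)/sin δ ≈ 1.115, b = sin(fδ)/sin δ ≈ 0.442.
p = a·p₁ + b·p₂ ≈ (-0.498, 0.013, -0.867); φ = arcsin(p_z) ≈ -60.15°, λ = atan2(p_y, p_x) ≈ 178.46°.

≈ lat 60°S, lon 178°E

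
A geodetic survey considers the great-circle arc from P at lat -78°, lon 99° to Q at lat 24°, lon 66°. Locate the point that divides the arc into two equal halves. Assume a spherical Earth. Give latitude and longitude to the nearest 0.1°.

The haversine formula gives a central angle δ ≈ 1.812 rad (103.8°) between the endpoints.
Interpolate at f = 1/2 with slerp weights a = sin((1−f)δ)/sin δ ≈ 0.810, b = sin(fδ)/sin δ ≈ 0.810.
p = a·p₁ + b·p₂ ≈ (0.275, 0.843, -0.463); φ = arcsin(p_z) ≈ -27.58°, λ = atan2(p_y, p_x) ≈ 71.94°.

≈ lat -27.6°, lon 71.9°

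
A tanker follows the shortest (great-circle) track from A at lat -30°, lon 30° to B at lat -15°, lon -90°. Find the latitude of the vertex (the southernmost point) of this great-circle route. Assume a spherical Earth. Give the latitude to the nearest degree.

The great circle lies in the plane with unit normal n̂ = (p₁ × p₂)/|p₁ × p₂|.
Here n̂_z ≈ -0.757; the vertex latitude is φ_max = arccos|n̂_z| ≈ 40.8°.
Check via Clairaut: cos φ_max = |cos φ₁| · sin C = cos(30.0°)·sin(119.1°) ≈ 0.757, again giving ≈ 40.8°.

≈ -41°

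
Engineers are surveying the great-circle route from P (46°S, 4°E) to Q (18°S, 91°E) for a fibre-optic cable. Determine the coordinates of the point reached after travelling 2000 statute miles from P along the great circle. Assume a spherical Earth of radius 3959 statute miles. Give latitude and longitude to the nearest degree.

≈ (44°S, 45°E)

From cos δ = sin φ₁ sin φ₂ + cos φ₁ cos φ₂ cos Δλ, the central angle is δ ≈ 1.311 rad (75.1°). The total great-circle distance is δ·R ≈ 1.311 × 3959 ≈ 5190 mi, so the target fraction is f = 2000/5190 ≈ 0.385.
Interpolate at f ≈ 0.385 with slerp weights a = sin((1−f)δ)/sin δ ≈ 0.746, b = sin(fδ)/sin δ ≈ 0.501.
p = a·p₁ + b·p₂ ≈ (0.509, 0.512, -0.692); φ = arcsin(p_z) ≈ -43.77°, λ = atan2(p_y, p_x) ≈ 45.19°.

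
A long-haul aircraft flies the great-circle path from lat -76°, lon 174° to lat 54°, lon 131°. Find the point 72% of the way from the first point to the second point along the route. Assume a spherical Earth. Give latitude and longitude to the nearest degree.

≈ lat 17°, lon 139°

The haversine formula gives a central angle δ ≈ 2.320 rad (132.9°) between the endpoints.
Interpolate at f = 0.72 with slerp weights a = sin((1−f)δ)/sin δ ≈ 0.826, b = sin(fδ)/sin δ ≈ 1.359.
p = a·p₁ + b·p₂ ≈ (-0.723, 0.624, 0.298); φ = arcsin(p_z) ≈ 17.33°, λ = atan2(p_y, p_x) ≈ 139.21°.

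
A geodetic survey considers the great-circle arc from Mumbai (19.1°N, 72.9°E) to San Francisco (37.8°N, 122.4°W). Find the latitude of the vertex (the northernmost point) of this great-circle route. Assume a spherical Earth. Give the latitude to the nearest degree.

≈ 77°N

The great circle lies in the plane with unit normal n̂ = (p₁ × p₂)/|p₁ × p₂|.
Here n̂_z ≈ +0.231; the vertex latitude is φ_max = arccos|n̂_z| ≈ 76.7°.
Check via Clairaut: cos φ_max = |cos φ₁| · sin C = cos(19.1°)·sin(14.1°) ≈ 0.231, again giving ≈ 76.7°.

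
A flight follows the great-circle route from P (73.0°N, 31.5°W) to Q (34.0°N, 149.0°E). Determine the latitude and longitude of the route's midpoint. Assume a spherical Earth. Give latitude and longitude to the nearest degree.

Write both endpoints as unit vectors p₁, p₂ with components (cos φ cos λ, cos φ sin λ, sin φ).
The central angle between the endpoints is δ = arccos(p₁·p₂) ≈ 1.274 rad (73.0°).
Interpolate at f = 1/2 with slerp weights a = sin((1−f)δ)/sin δ ≈ 0.622, b = sin(fδ)/sin δ ≈ 0.622.
p = a·p₁ + b·p₂ ≈ (-0.287, 0.171, 0.943); φ = arcsin(p_z) ≈ 70.50°, λ = atan2(p_y, p_x) ≈ 149.27°.

≈ (70°N, 149°E)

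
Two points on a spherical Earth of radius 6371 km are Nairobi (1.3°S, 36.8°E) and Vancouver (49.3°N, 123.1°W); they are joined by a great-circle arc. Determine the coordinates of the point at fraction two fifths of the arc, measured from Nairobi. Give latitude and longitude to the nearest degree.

Convert each endpoint to a unit vector on the sphere (x = cos φ cos λ, y = cos φ sin λ, z = sin φ).
The central angle between the endpoints is δ = arccos(p₁·p₂) ≈ 2.252 rad (129.0°).
Interpolate at f = 2/5 with slerp weights a = sin((1−f)δ)/sin δ ≈ 1.256, b = sin(fδ)/sin δ ≈ 1.009.
p = a·p₁ + b·p₂ ≈ (0.646, 0.201, 0.736); φ = arcsin(p_z) ≈ 47.40°, λ = atan2(p_y, p_x) ≈ 17.29°.

≈ 47°N, 17°E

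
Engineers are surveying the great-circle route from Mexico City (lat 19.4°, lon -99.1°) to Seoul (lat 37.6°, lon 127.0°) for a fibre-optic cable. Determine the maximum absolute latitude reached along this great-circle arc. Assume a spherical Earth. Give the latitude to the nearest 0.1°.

≈ 55.4°

The great circle lies in the plane with unit normal n̂ = (p₁ × p₂)/|p₁ × p₂|.
Here n̂_z ≈ -0.567; the vertex latitude is φ_max = arccos|n̂_z| ≈ 55.4°.
Check via Clairaut: cos φ_max = |cos φ₁| · sin C = cos(19.4°)·sin(37.0°) ≈ 0.567, again giving ≈ 55.4°.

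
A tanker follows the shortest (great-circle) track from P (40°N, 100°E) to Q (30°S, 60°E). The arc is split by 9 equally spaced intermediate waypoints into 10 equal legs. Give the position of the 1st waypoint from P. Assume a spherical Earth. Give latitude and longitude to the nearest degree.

≈ (33°N, 95°E)

Convert each endpoint to a unit vector on the sphere (x = cos φ cos λ, y = cos φ sin λ, z = sin φ).
The central angle between the endpoints is δ = arccos(p₁·p₂) ≈ 1.383 rad (79.2°).
Interpolate at f = 1/10 with slerp weights a = sin((1−f)δ)/sin δ ≈ 0.964, b = sin(fδ)/sin δ ≈ 0.140.
p = a·p₁ + b·p₂ ≈ (-0.068, 0.833, 0.550); φ = arcsin(p_z) ≈ 33.34°, λ = atan2(p_y, p_x) ≈ 94.63°.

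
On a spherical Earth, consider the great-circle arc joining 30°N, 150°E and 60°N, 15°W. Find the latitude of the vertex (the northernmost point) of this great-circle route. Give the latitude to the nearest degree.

The great circle lies in the plane with unit normal n̂ = (p₁ × p₂)/|p₁ × p₂|.
Here n̂_z ≈ -0.112; the vertex latitude is φ_max = arccos|n̂_z| ≈ 83.6°.
Check via Clairaut: cos φ_max = |cos φ₁| · sin C = cos(30.0°)·sin(7.4°) ≈ 0.112, again giving ≈ 83.6°.

≈ 84°N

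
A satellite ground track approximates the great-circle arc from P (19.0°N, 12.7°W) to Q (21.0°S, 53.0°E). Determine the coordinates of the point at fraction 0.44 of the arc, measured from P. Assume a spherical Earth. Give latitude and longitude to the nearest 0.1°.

Write both endpoints as unit vectors p₁, p₂ with components (cos φ cos λ, cos φ sin λ, sin φ).
The central angle between the endpoints is δ = arccos(p₁·p₂) ≈ 1.322 rad (75.7°).
Interpolate at f = 0.44 with slerp weights a = sin((1−f)δ)/sin δ ≈ 0.696, b = sin(fδ)/sin δ ≈ 0.567.
p = a·p₁ + b·p₂ ≈ (0.960, 0.278, 0.023); φ = arcsin(p_z) ≈ 1.34°, λ = atan2(p_y, p_x) ≈ 16.14°.

≈ (1.3°N, 16.1°E)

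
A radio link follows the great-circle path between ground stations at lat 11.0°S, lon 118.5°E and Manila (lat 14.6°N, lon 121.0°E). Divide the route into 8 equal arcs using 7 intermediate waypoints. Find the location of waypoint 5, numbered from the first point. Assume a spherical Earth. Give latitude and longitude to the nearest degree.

≈ lat 5°N, lon 120°E

From cos δ = sin φ₁ sin φ₂ + cos φ₁ cos φ₂ cos Δλ, the central angle is δ ≈ 0.449 rad (25.7°).
Interpolate at f = 5/8 with slerp weights a = sin((1−f)δ)/sin δ ≈ 0.386, b = sin(fδ)/sin δ ≈ 0.638.
p = a·p₁ + b·p₂ ≈ (-0.499, 0.862, 0.087); φ = arcsin(p_z) ≈ 5.00°, λ = atan2(p_y, p_x) ≈ 120.05°.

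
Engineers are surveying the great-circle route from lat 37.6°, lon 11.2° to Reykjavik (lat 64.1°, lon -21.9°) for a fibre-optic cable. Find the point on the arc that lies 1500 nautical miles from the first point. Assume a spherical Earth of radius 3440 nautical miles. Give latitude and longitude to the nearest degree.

≈ lat 59°, lon -10°

Write both endpoints as unit vectors p₁, p₂ with components (cos φ cos λ, cos φ sin λ, sin φ).
The central angle between the endpoints is δ = arccos(p₁·p₂) ≈ 0.576 rad (33.0°). The total great-circle distance is δ·R ≈ 0.576 × 3440 ≈ 1981 nmi, so the target fraction is f = 1500/1981 ≈ 0.757.
Interpolate at f ≈ 0.757 with slerp weights a = sin((1−f)δ)/sin δ ≈ 0.256, b = sin(fδ)/sin δ ≈ 0.776.
p = a·p₁ + b·p₂ ≈ (0.513, -0.087, 0.854); φ = arcsin(p_z) ≈ 58.63°, λ = atan2(p_y, p_x) ≈ -9.62°.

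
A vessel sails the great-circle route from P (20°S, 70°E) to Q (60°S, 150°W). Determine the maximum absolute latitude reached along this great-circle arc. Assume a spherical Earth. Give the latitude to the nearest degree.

≈ 72°S

The great circle lies in the plane with unit normal n̂ = (p₁ × p₂)/|p₁ × p₂|.
Here n̂_z ≈ +0.303; the vertex latitude is φ_max = arccos|n̂_z| ≈ 72.4°.
Check via Clairaut: cos φ_max = |cos φ₁| · sin C = cos(20.0°)·sin(161.2°) ≈ 0.303, again giving ≈ 72.4°.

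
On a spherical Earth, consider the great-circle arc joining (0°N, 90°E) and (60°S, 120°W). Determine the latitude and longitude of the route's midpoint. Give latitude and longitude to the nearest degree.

From cos δ = sin φ₁ sin φ₂ + cos φ₁ cos φ₂ cos Δλ, the central angle is δ ≈ 2.019 rad (115.7°).
Interpolate at f = 1/2 with slerp weights a = sin((1−f)δ)/sin δ ≈ 0.939, b = sin(fδ)/sin δ ≈ 0.939.
p = a·p₁ + b·p₂ ≈ (-0.235, 0.532, -0.813); φ = arcsin(p_z) ≈ -54.42°, λ = atan2(p_y, p_x) ≈ 113.79°.

≈ (54°S, 114°E)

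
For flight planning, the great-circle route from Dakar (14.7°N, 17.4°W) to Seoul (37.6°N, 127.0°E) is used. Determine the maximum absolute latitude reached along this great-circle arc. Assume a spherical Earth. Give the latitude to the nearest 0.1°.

≈ 59.7°N

The great circle lies in the plane with unit normal n̂ = (p₁ × p₂)/|p₁ × p₂|.
Here n̂_z ≈ +0.505; the vertex latitude is φ_max = arccos|n̂_z| ≈ 59.7°.
Check via Clairaut: cos φ_max = |cos φ₁| · sin C = cos(14.7°)·sin(31.5°) ≈ 0.505, again giving ≈ 59.7°.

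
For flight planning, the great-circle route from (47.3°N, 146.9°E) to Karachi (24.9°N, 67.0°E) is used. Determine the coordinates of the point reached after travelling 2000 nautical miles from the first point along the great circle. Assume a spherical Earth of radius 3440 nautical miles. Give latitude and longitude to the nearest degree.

From cos δ = sin φ₁ sin φ₂ + cos φ₁ cos φ₂ cos Δλ, the central angle is δ ≈ 1.140 rad (65.3°). The total great-circle distance is δ·R ≈ 1.140 × 3440 ≈ 3923 nmi, so the target fraction is f = 2000/3923 ≈ 0.510.
Interpolate at f ≈ 0.510 with slerp weights a = sin((1−f)δ)/sin δ ≈ 0.584, b = sin(fδ)/sin δ ≈ 0.604.
p = a·p₁ + b·p₂ ≈ (-0.117, 0.721, 0.683); φ = arcsin(p_z) ≈ 43.10°, λ = atan2(p_y, p_x) ≈ 99.25°.

≈ (43°N, 99°E)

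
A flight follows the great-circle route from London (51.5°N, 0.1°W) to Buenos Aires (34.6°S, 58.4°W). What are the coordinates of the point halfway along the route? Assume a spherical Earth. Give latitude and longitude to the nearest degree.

The haversine formula gives a central angle δ ≈ 1.747 rad (100.1°) between the endpoints.
Interpolate at f = 1/2 with slerp weights a = sin((1−f)δ)/sin δ ≈ 0.779, b = sin(fδ)/sin δ ≈ 0.779.
p = a·p₁ + b·p₂ ≈ (0.820, -0.547, 0.167); φ = arcsin(p_z) ≈ 9.63°, λ = atan2(p_y, p_x) ≈ -33.68°.

≈ 10°N, 34°W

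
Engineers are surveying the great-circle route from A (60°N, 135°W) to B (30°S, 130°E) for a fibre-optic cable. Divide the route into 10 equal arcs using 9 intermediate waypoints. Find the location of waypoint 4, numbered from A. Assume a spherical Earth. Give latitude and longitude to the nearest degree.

From cos δ = sin φ₁ sin φ₂ + cos φ₁ cos φ₂ cos Δλ, the central angle is δ ≈ 2.061 rad (118.1°).
Interpolate at f = 4/10 with slerp weights a = sin((1−f)δ)/sin δ ≈ 1.071, b = sin(fδ)/sin δ ≈ 0.832.
p = a·p₁ + b·p₂ ≈ (-0.842, 0.173, 0.511); φ = arcsin(p_z) ≈ 30.75°, λ = atan2(p_y, p_x) ≈ 168.36°.

≈ (31°N, 168°E)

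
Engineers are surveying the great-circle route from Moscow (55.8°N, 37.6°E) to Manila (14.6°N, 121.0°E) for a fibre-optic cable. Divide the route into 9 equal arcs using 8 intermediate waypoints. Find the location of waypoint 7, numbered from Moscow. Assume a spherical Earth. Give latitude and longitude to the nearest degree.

≈ 28°N, 110°E

Convert each endpoint to a unit vector on the sphere (x = cos φ cos λ, y = cos φ sin λ, z = sin φ).
The central angle between the endpoints is δ = arccos(p₁·p₂) ≈ 1.296 rad (74.3°).
Interpolate at f = 7/9 with slerp weights a = sin((1−f)δ)/sin δ ≈ 0.295, b = sin(fδ)/sin δ ≈ 0.879.
p = a·p₁ + b·p₂ ≈ (-0.307, 0.830, 0.466); φ = arcsin(p_z) ≈ 27.75°, λ = atan2(p_y, p_x) ≈ 110.27°.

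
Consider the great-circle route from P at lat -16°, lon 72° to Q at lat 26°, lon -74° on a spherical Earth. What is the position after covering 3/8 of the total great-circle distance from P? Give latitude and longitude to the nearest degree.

≈ lat 9°, lon 22°

The haversine formula gives a central angle δ ≈ 2.563 rad (146.8°) between the endpoints.
Interpolate at f = 3/8 with slerp weights a = sin((1−f)δ)/sin δ ≈ 1.827, b = sin(fδ)/sin δ ≈ 1.499.
p = a·p₁ + b·p₂ ≈ (0.914, 0.376, 0.153); φ = arcsin(p_z) ≈ 8.82°, λ = atan2(p_y, p_x) ≈ 22.34°.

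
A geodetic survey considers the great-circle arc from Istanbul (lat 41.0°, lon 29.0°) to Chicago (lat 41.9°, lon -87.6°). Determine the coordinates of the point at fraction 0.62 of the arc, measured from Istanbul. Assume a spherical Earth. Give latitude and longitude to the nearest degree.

≈ lat 58°, lon -47°

The haversine formula gives a central angle δ ≈ 1.383 rad (79.2°) between the endpoints.
Interpolate at f = 0.62 with slerp weights a = sin((1−f)δ)/sin δ ≈ 0.511, b = sin(fδ)/sin δ ≈ 0.770.
p = a·p₁ + b·p₂ ≈ (0.361, -0.386, 0.849); φ = arcsin(p_z) ≈ 58.11°, λ = atan2(p_y, p_x) ≈ -46.88°.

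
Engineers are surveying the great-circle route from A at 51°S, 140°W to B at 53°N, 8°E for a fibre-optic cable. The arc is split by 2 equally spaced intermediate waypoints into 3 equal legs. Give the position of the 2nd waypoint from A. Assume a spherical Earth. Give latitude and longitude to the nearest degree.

The haversine formula gives a central angle δ ≈ 2.799 rad (160.4°) between the endpoints.
Interpolate at f = 2/3 with slerp weights a = sin((1−f)δ)/sin δ ≈ 2.391, b = sin(fδ)/sin δ ≈ 2.847.
p = a·p₁ + b·p₂ ≈ (0.544, -0.729, 0.416); φ = arcsin(p_z) ≈ 24.58°, λ = atan2(p_y, p_x) ≈ -53.24°.

≈ 25°N, 53°W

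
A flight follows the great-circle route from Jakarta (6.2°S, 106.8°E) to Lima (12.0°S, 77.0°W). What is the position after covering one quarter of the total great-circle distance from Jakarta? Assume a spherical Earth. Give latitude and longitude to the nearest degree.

≈ 45°S, 118°E

Write both endpoints as unit vectors p₁, p₂ with components (cos φ cos λ, cos φ sin λ, sin φ).
The central angle between the endpoints is δ = arccos(p₁·p₂) ≈ 2.817 rad (161.4°).
Interpolate at f = 1/4 with slerp weights a = sin((1−f)δ)/sin δ ≈ 2.687, b = sin(fδ)/sin δ ≈ 2.031.
p = a·p₁ + b·p₂ ≈ (-0.325, 0.622, -0.713); φ = arcsin(p_z) ≈ -45.44°, λ = atan2(p_y, p_x) ≈ 117.62°.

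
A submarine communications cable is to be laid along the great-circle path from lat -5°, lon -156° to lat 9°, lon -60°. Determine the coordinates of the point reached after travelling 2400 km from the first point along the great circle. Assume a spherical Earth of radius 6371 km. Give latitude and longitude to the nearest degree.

Convert each endpoint to a unit vector on the sphere (x = cos φ cos λ, y = cos φ sin λ, z = sin φ).
The central angle between the endpoints is δ = arccos(p₁·p₂) ≈ 1.688 rad (96.7°). The total great-circle distance is δ·R ≈ 1.688 × 6371 ≈ 10751 km, so the target fraction is f = 2400/10751 ≈ 0.223.
Interpolate at f ≈ 0.223 with slerp weights a = sin((1−f)δ)/sin δ ≈ 0.973, b = sin(fδ)/sin δ ≈ 0.370.
p = a·p₁ + b·p₂ ≈ (-0.703, -0.711, -0.027); φ = arcsin(p_z) ≈ -1.54°, λ = atan2(p_y, p_x) ≈ -134.66°.

≈ lat -2°, lon -135°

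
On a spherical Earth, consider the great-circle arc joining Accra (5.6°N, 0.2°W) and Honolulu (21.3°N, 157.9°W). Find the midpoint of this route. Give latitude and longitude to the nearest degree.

≈ 51°N, 70°W

Convert each endpoint to a unit vector on the sphere (x = cos φ cos λ, y = cos φ sin λ, z = sin φ).
The central angle between the endpoints is δ = arccos(p₁·p₂) ≈ 2.536 rad (145.3°).
Interpolate at f = 1/2 with slerp weights a = sin((1−f)δ)/sin δ ≈ 1.678, b = sin(fδ)/sin δ ≈ 1.678.
p = a·p₁ + b·p₂ ≈ (0.221, -0.594, 0.773); φ = arcsin(p_z) ≈ 50.65°, λ = atan2(p_y, p_x) ≈ -69.55°.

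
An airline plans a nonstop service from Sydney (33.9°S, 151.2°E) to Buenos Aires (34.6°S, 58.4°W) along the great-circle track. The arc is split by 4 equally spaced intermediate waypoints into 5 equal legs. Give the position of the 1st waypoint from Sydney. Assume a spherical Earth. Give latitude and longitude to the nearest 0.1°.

Convert each endpoint to a unit vector on the sphere (x = cos φ cos λ, y = cos φ sin λ, z = sin φ).
The central angle between the endpoints is δ = arccos(p₁·p₂) ≈ 1.852 rad (106.1°).
Interpolate at f = 1/5 with slerp weights a = sin((1−f)δ)/sin δ ≈ 1.037, b = sin(fδ)/sin δ ≈ 0.377.
p = a·p₁ + b·p₂ ≈ (-0.592, 0.150, -0.792); φ = arcsin(p_z) ≈ -52.38°, λ = atan2(p_y, p_x) ≈ 165.73°.

≈ 52.4°S, 165.7°E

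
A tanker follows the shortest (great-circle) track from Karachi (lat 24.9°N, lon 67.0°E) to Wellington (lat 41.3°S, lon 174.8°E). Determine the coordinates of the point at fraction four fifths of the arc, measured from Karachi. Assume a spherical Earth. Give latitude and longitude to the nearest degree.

≈ lat 34°S, lon 146°E

Write both endpoints as unit vectors p₁, p₂ with components (cos φ cos λ, cos φ sin λ, sin φ).
The central angle between the endpoints is δ = arccos(p₁·p₂) ≈ 2.079 rad (119.1°).
Interpolate at f = 4/5 with slerp weights a = sin((1−f)δ)/sin δ ≈ 0.462, b = sin(fδ)/sin δ ≈ 1.140.
p = a·p₁ + b·p₂ ≈ (-0.689, 0.463, -0.558); φ = arcsin(p_z) ≈ -33.88°, λ = atan2(p_y, p_x) ≈ 146.07°.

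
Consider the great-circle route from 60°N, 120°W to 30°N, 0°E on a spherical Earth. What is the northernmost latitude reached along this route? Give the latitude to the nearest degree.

The great circle lies in the plane with unit normal n̂ = (p₁ × p₂)/|p₁ × p₂|.
Here n̂_z ≈ +0.384; the vertex latitude is φ_max = arccos|n̂_z| ≈ 67.4°.

≈ 67°N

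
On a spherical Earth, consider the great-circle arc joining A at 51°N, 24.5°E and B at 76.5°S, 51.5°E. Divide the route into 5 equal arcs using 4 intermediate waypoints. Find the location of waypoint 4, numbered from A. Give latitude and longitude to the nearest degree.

Convert each endpoint to a unit vector on the sphere (x = cos φ cos λ, y = cos φ sin λ, z = sin φ).
The central angle between the endpoints is δ = arccos(p₁·p₂) ≈ 2.246 rad (128.7°).
Interpolate at f = 4/5 with slerp weights a = sin((1−f)δ)/sin δ ≈ 0.556, b = sin(fδ)/sin δ ≈ 1.248.
p = a·p₁ + b·p₂ ≈ (0.500, 0.373, -0.782); φ = arcsin(p_z) ≈ -51.41°, λ = atan2(p_y, p_x) ≈ 36.74°.

≈ 51°S, 37°E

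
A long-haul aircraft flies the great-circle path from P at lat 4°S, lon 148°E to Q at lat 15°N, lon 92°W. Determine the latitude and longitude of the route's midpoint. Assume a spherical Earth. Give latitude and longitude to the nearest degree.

≈ lat 11°N, lon 154°W

Convert each endpoint to a unit vector on the sphere (x = cos φ cos λ, y = cos φ sin λ, z = sin φ).
The central angle between the endpoints is δ = arccos(p₁·p₂) ≈ 2.094 rad (120.0°).
Interpolate at f = 1/2 with slerp weights a = sin((1−f)δ)/sin δ ≈ 1.000, b = sin(fδ)/sin δ ≈ 1.000.
p = a·p₁ + b·p₂ ≈ (-0.880, -0.437, 0.189); φ = arcsin(p_z) ≈ 10.90°, λ = atan2(p_y, p_x) ≈ -153.60°.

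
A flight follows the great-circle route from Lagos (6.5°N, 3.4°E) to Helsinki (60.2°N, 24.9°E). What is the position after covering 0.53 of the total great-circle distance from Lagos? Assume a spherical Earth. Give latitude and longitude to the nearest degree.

Convert each endpoint to a unit vector on the sphere (x = cos φ cos λ, y = cos φ sin λ, z = sin φ).
The central angle between the endpoints is δ = arccos(p₁·p₂) ≈ 0.979 rad (56.1°).
Interpolate at f = 0.53 with slerp weights a = sin((1−f)δ)/sin δ ≈ 0.535, b = sin(fδ)/sin δ ≈ 0.598.
p = a·p₁ + b·p₂ ≈ (0.800, 0.157, 0.579); φ = arcsin(p_z) ≈ 35.39°, λ = atan2(p_y, p_x) ≈ 11.07°.

≈ (35°N, 11°E)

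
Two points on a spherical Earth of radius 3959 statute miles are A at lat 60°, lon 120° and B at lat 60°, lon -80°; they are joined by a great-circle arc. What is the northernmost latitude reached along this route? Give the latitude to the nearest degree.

The great circle lies in the plane with unit normal n̂ = (p₁ × p₂)/|p₁ × p₂|.
Here n̂_z ≈ +0.100; the vertex latitude is φ_max = arccos|n̂_z| ≈ 84.3°.
Check via Clairaut: cos φ_max = |cos φ₁| · sin C = cos(60.0°)·sin(11.5°) ≈ 0.100, again giving ≈ 84.3°.

≈ 84°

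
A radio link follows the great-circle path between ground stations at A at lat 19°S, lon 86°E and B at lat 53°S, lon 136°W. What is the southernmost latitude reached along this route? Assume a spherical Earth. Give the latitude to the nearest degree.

≈ 67°S

The great circle lies in the plane with unit normal n̂ = (p₁ × p₂)/|p₁ × p₂|.
Here n̂_z ≈ +0.386; the vertex latitude is φ_max = arccos|n̂_z| ≈ 67.3°.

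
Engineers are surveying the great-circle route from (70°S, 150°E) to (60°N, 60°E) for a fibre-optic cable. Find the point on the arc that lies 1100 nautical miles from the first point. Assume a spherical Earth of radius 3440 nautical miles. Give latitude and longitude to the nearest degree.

≈ (57°S, 120°E)

Convert each endpoint to a unit vector on the sphere (x = cos φ cos λ, y = cos φ sin λ, z = sin φ).
The central angle between the endpoints is δ = arccos(p₁·p₂) ≈ 2.521 rad (144.5°). The total great-circle distance is δ·R ≈ 2.521 × 3440 ≈ 8674 nmi, so the target fraction is f = 1100/8674 ≈ 0.127.
Interpolate at f ≈ 0.127 with slerp weights a = sin((1−f)δ)/sin δ ≈ 1.389, b = sin(fδ)/sin δ ≈ 0.541.
p = a·p₁ + b·p₂ ≈ (-0.276, 0.472, -0.837); φ = arcsin(p_z) ≈ -56.85°, λ = atan2(p_y, p_x) ≈ 120.36°.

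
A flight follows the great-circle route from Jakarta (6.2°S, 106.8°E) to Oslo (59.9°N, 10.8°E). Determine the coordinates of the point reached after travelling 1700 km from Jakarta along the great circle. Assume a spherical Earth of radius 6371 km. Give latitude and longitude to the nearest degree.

≈ (7°N, 99°E)

From cos δ = sin φ₁ sin φ₂ + cos φ₁ cos φ₂ cos Δλ, the central angle is δ ≈ 1.717 rad (98.4°). The total great-circle distance is δ·R ≈ 1.717 × 6371 ≈ 10938 km, so the target fraction is f = 1700/10938 ≈ 0.155.
Interpolate at f ≈ 0.155 with slerp weights a = sin((1−f)δ)/sin δ ≈ 1.003, b = sin(fδ)/sin δ ≈ 0.267.
p = a·p₁ + b·p₂ ≈ (-0.157, 0.980, 0.122); φ = arcsin(p_z) ≈ 7.02°, λ = atan2(p_y, p_x) ≈ 99.10°.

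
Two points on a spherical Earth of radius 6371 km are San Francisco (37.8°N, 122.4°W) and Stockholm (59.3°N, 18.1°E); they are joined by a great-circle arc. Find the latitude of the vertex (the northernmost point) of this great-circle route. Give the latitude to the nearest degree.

≈ 75°N

The great circle lies in the plane with unit normal n̂ = (p₁ × p₂)/|p₁ × p₂|.
Here n̂_z ≈ +0.263; the vertex latitude is φ_max = arccos|n̂_z| ≈ 74.8°.
Check via Clairaut: cos φ_max = |cos φ₁| · sin C = cos(37.8°)·sin(19.4°) ≈ 0.263, again giving ≈ 74.8°.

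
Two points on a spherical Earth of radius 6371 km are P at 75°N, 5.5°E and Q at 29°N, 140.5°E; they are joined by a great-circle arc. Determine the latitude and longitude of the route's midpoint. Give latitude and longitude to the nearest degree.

≈ 64°N, 126°E

The haversine formula gives a central angle δ ≈ 1.257 rad (72.0°) between the endpoints.
Interpolate at f = 1/2 with slerp weights a = sin((1−f)δ)/sin δ ≈ 0.618, b = sin(fδ)/sin δ ≈ 0.618.
p = a·p₁ + b·p₂ ≈ (-0.258, 0.359, 0.897); φ = arcsin(p_z) ≈ 63.75°, λ = atan2(p_y, p_x) ≈ 125.68°.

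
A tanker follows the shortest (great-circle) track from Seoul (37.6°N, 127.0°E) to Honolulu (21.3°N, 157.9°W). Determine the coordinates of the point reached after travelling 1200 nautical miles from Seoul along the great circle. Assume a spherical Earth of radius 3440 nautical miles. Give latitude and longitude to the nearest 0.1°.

≈ 38.0°N, 152.4°E

From cos δ = sin φ₁ sin φ₂ + cos φ₁ cos φ₂ cos Δλ, the central angle is δ ≈ 1.147 rad (65.7°). The total great-circle distance is δ·R ≈ 1.147 × 3440 ≈ 3945 nmi, so the target fraction is f = 1200/3945 ≈ 0.304.
Interpolate at f ≈ 0.304 with slerp weights a = sin((1−f)δ)/sin δ ≈ 0.785, b = sin(fδ)/sin δ ≈ 0.375.
p = a·p₁ + b·p₂ ≈ (-0.698, 0.366, 0.615); φ = arcsin(p_z) ≈ 37.99°, λ = atan2(p_y, p_x) ≈ 152.37°.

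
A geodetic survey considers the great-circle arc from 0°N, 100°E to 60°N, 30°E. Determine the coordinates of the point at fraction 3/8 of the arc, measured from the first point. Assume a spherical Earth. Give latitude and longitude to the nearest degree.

Write both endpoints as unit vectors p₁, p₂ with components (cos φ cos λ, cos φ sin λ, sin φ).
The central angle between the endpoints is δ = arccos(p₁·p₂) ≈ 1.399 rad (80.2°).
Interpolate at f = 3/8 with slerp weights a = sin((1−f)δ)/sin δ ≈ 0.779, b = sin(fδ)/sin δ ≈ 0.508.
p = a·p₁ + b·p₂ ≈ (0.085, 0.894, 0.440); φ = arcsin(p_z) ≈ 26.12°, λ = atan2(p_y, p_x) ≈ 84.57°.

≈ 26°N, 85°E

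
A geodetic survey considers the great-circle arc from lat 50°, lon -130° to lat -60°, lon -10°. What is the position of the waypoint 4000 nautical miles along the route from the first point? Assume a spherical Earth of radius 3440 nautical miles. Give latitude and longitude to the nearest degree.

Convert each endpoint to a unit vector on the sphere (x = cos φ cos λ, y = cos φ sin λ, z = sin φ).
The central angle between the endpoints is δ = arccos(p₁·p₂) ≈ 2.539 rad (145.5°). The total great-circle distance is δ·R ≈ 2.539 × 3440 ≈ 8736 nmi, so the target fraction is f = 4000/8736 ≈ 0.458.
Interpolate at f ≈ 0.458 with slerp weights a = sin((1−f)δ)/sin δ ≈ 1.732, b = sin(fδ)/sin δ ≈ 1.621.
p = a·p₁ + b·p₂ ≈ (0.082, -0.994, -0.076); φ = arcsin(p_z) ≈ -4.38°, λ = atan2(p_y, p_x) ≈ -85.27°.

≈ lat -4°, lon -85°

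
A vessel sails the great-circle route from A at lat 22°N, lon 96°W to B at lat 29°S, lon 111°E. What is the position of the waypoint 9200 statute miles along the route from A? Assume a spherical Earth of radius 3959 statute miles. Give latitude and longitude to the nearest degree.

Write both endpoints as unit vectors p₁, p₂ with components (cos φ cos λ, cos φ sin λ, sin φ).
The central angle between the endpoints is δ = arccos(p₁·p₂) ≈ 2.700 rad (154.7°). The total great-circle distance is δ·R ≈ 2.700 × 3959 ≈ 10690 mi, so the target fraction is f = 9200/10690 ≈ 0.861.
Interpolate at f ≈ 0.861 with slerp weights a = sin((1−f)δ)/sin δ ≈ 0.860, b = sin(fδ)/sin δ ≈ 1.708.
p = a·p₁ + b·p₂ ≈ (-0.619, 0.601, -0.506); φ = arcsin(p_z) ≈ -30.38°, λ = atan2(p_y, p_x) ≈ 135.82°.

≈ lat 30°S, lon 136°E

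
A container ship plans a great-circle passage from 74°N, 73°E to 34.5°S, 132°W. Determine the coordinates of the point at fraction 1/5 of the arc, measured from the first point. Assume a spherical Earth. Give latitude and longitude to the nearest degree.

Convert each endpoint to a unit vector on the sphere (x = cos φ cos λ, y = cos φ sin λ, z = sin φ).
The central angle between the endpoints is δ = arccos(p₁·p₂) ≈ 2.419 rad (138.6°).
Interpolate at f = 1/5 with slerp weights a = sin((1−f)δ)/sin δ ≈ 1.413, b = sin(fδ)/sin δ ≈ 0.704.
p = a·p₁ + b·p₂ ≈ (-0.274, -0.058, 0.960); φ = arcsin(p_z) ≈ 73.72°, λ = atan2(p_y, p_x) ≈ -167.96°.

≈ 74°N, 168°W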